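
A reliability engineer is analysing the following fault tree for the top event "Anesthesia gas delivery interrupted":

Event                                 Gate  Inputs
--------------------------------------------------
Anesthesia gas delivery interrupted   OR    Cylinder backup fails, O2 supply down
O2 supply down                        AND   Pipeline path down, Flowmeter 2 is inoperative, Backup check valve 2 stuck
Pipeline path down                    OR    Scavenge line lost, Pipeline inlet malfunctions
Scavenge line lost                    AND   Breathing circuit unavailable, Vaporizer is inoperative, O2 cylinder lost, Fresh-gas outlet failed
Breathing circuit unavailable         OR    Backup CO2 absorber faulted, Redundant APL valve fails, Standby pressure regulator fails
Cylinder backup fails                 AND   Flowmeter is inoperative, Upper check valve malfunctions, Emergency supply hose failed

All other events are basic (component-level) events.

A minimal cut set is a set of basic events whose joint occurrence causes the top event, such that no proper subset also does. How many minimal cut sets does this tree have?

Cylinder backup fails [AND]: one cut set from each child combined → 1 × 1 × 1 = 1 cut set(s).
Breathing circuit unavailable [OR]: union of children's cut sets → 3 cut set(s).
Scavenge line lost [AND]: one cut set from each child combined → 3 × 1 × 1 × 1 = 3 cut set(s).
Pipeline path down [OR]: union of children's cut sets → 4 cut set(s).
O2 supply down [AND]: one cut set from each child combined → 4 × 1 × 1 = 4 cut set(s).
Anesthesia gas delivery interrupted [OR]: union of children's cut sets → 5 cut set(s).
Minimal cut sets: {Emergency supply hose failed, Flowmeter is inoperative, Upper check valve malfunctions}; {Backup CO2 absorber faulted, Backup check valve 2 stuck, Flowmeter 2 is inoperative, Fresh-gas outlet failed, O2 cylinder lost, Vaporizer is inoperative}; {Backup check valve 2 stuck, Flowmeter 2 is inoperative, Fresh-gas outlet failed, O2 cylinder lost, Redundant APL valve fails, Vaporizer is inoperative}; {Backup check valve 2 stuck, Flowmeter 2 is inoperative, Fresh-gas outlet failed, O2 cylinder lost, Standby pressure regulator fails, Vaporizer is inoperative}; {Backup check valve 2 stuck, Flowmeter 2 is inoperative, Pipeline inlet malfunctions}.

5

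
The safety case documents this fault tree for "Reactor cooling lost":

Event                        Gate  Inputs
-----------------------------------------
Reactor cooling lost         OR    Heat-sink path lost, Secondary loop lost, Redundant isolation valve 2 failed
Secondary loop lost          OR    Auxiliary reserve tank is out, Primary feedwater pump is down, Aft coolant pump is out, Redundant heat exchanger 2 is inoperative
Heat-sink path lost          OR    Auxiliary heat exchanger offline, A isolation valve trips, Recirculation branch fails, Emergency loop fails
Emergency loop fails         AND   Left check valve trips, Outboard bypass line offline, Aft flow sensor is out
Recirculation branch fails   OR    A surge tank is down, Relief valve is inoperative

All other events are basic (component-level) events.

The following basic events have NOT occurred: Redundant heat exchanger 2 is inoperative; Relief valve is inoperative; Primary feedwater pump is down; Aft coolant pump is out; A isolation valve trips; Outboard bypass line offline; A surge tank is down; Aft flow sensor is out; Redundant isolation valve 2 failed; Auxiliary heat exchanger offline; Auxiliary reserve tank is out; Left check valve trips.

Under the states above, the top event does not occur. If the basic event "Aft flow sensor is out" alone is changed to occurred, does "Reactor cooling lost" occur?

Counterfactual: set "Aft flow sensor is out" to occurred.
Recirculation branch fails [OR]: A surge tank is down=not, Relief valve is inoperative=not → no input occurs → does not occur.
Emergency loop fails [AND]: Left check valve trips=not, Outboard bypass line offline=not, Aft flow sensor is out=occurs → not all inputs occur → does not occur.
Heat-sink path lost [OR]: Auxiliary heat exchanger offline=not, A isolation valve trips=not, Recirculation branch fails=not, Emergency loop fails=not → no input occurs → does not occur.
Secondary loop lost [OR]: Auxiliary reserve tank is out=not, Primary feedwater pump is down=not, Aft coolant pump is out=not, Redundant heat exchanger 2 is inoperative=not → no input occurs → does not occur.
Reactor cooling lost [OR]: Heat-sink path lost=not, Secondary loop lost=not, Redundant isolation valve 2 failed=not → no input occurs → does not occur.

No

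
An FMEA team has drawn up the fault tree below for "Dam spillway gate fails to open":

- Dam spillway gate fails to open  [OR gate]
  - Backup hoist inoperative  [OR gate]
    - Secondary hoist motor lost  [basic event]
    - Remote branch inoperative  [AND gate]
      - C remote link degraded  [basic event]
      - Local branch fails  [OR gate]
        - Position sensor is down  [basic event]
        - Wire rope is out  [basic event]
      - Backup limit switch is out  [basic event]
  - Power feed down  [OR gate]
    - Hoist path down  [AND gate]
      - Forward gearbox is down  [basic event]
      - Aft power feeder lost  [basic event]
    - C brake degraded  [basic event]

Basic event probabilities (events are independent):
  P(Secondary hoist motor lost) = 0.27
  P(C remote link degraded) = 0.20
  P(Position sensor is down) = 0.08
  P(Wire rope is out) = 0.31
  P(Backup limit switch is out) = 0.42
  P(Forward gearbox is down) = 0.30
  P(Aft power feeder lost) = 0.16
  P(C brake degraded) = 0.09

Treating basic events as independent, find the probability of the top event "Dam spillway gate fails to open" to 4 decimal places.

0.3870

P(Local branch fails) [OR] = 1 − (1−0.08) × (1−0.31) = 0.365200
P(Remote branch inoperative) [AND] = 0.20 × 0.365200 × 0.42 = 0.030677
P(Backup hoist inoperative) [OR] = 1 − (1−0.27) × (1−0.030677) = 0.292394
P(Hoist path down) [AND] = 0.30 × 0.16 = 0.048000
P(Power feed down) [OR] = 1 − (1−0.048000) × (1−0.09) = 0.133680
P(Dam spillway gate fails to open) [OR] = 1 − (1−0.292394) × (1−0.133680) = 0.386987
Rounded to 4 decimal places: P(Dam spillway gate fails to open) ≈ 0.3870.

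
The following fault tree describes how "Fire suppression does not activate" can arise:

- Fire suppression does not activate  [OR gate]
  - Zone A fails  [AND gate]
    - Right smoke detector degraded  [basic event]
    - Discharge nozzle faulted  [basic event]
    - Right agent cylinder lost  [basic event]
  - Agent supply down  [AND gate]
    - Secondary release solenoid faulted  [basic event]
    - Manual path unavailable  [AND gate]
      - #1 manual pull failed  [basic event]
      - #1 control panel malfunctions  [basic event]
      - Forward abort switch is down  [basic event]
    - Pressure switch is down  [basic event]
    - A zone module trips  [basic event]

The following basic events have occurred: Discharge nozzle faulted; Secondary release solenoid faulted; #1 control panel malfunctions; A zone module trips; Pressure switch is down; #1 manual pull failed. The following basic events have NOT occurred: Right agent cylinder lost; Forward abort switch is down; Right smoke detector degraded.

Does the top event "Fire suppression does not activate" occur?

No

Zone A fails [AND]: Right smoke detector degraded=not, Discharge nozzle faulted=occurs, Right agent cylinder lost=not → not all inputs occur → does not occur.
Manual path unavailable [AND]: #1 manual pull failed=occurs, #1 control panel malfunctions=occurs, Forward abort switch is down=not → not all inputs occur → does not occur.
Agent supply down [AND]: Secondary release solenoid faulted=occurs, Manual path unavailable=not, Pressure switch is down=occurs, A zone module trips=occurs → not all inputs occur → does not occur.
Fire suppression does not activate [OR]: Zone A fails=not, Agent supply down=not → no input occurs → does not occur.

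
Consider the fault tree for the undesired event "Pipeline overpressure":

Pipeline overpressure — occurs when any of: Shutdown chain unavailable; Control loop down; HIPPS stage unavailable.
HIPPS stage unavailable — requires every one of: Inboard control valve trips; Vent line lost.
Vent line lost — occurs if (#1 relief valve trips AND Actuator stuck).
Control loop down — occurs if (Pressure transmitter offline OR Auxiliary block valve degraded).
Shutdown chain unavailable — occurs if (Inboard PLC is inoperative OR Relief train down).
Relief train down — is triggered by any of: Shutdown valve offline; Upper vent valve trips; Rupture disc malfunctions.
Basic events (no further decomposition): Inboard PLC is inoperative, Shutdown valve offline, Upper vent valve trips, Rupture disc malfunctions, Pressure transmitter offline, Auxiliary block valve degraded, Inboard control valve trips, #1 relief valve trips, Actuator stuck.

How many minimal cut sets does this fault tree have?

Relief train down [OR]: union of children's cut sets → 3 cut set(s).
Shutdown chain unavailable [OR]: union of children's cut sets → 4 cut set(s).
Control loop down [OR]: union of children's cut sets → 2 cut set(s).
Vent line lost [AND]: one cut set from each child combined → 1 × 1 = 1 cut set(s).
HIPPS stage unavailable [AND]: one cut set from each child combined → 1 × 1 = 1 cut set(s).
Pipeline overpressure [OR]: union of children's cut sets → 7 cut set(s).
Minimal cut sets: {Inboard PLC is inoperative}; {Shutdown valve offline}; {Upper vent valve trips}; {Rupture disc malfunctions}; {Pressure transmitter offline}; {Auxiliary block valve degraded}; {#1 relief valve trips, Actuator stuck, Inboard control valve trips}.

7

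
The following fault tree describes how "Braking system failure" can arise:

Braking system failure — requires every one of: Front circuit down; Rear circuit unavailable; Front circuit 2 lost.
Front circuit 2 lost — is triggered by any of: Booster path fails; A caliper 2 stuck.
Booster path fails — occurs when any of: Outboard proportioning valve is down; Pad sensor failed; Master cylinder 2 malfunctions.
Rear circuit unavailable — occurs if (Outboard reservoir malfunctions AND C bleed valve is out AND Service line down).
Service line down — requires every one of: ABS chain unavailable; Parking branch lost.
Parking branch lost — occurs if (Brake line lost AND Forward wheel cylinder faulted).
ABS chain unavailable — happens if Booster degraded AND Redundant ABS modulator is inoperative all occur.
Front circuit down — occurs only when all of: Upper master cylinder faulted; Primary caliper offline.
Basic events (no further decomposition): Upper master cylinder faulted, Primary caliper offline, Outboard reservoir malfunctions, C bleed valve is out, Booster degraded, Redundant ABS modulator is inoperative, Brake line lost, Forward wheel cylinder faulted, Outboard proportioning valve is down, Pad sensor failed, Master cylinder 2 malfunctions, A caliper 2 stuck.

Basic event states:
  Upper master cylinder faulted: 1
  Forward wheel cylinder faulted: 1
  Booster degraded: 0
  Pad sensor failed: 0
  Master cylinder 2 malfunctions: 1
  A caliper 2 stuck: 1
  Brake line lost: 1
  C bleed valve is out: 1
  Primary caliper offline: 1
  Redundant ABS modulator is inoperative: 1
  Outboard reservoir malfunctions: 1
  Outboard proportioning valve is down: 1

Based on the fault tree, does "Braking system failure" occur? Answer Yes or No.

No

Front circuit down [AND]: Upper master cylinder faulted=occurs, Primary caliper offline=occurs → all inputs occur → occurs.
ABS chain unavailable [AND]: Booster degraded=not, Redundant ABS modulator is inoperative=occurs → not all inputs occur → does not occur.
Parking branch lost [AND]: Brake line lost=occurs, Forward wheel cylinder faulted=occurs → all inputs occur → occurs.
Service line down [AND]: ABS chain unavailable=not, Parking branch lost=occurs → not all inputs occur → does not occur.
Rear circuit unavailable [AND]: Outboard reservoir malfunctions=occurs, C bleed valve is out=occurs, Service line down=not → not all inputs occur → does not occur.
Booster path fails [OR]: Outboard proportioning valve is down=occurs, Pad sensor failed=not, Master cylinder 2 malfunctions=occurs → at least one input occurs → occurs.
Front circuit 2 lost [OR]: Booster path fails=occurs, A caliper 2 stuck=occurs → at least one input occurs → occurs.
Braking system failure [AND]: Front circuit down=occurs, Rear circuit unavailable=not, Front circuit 2 lost=occurs → not all inputs occur → does not occur.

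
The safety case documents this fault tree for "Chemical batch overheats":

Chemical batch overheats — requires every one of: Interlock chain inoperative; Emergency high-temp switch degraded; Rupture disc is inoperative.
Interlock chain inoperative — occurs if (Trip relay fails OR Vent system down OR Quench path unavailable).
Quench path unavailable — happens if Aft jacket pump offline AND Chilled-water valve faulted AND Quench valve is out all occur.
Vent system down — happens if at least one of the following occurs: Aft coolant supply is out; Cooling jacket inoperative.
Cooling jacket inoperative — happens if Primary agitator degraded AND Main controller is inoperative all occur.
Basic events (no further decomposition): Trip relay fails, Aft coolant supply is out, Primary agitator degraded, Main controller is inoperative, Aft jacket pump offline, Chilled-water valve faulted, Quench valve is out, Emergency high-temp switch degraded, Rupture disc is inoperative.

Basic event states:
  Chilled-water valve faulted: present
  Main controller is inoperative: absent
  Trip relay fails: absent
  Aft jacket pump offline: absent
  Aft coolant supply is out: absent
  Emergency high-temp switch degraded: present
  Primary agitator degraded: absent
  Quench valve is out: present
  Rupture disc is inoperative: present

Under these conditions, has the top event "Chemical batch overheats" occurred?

No

Cooling jacket inoperative [AND]: Primary agitator degraded=not, Main controller is inoperative=not → not all inputs occur → does not occur.
Vent system down [OR]: Aft coolant supply is out=not, Cooling jacket inoperative=not → no input occurs → does not occur.
Quench path unavailable [AND]: Aft jacket pump offline=not, Chilled-water valve faulted=occurs, Quench valve is out=occurs → not all inputs occur → does not occur.
Interlock chain inoperative [OR]: Trip relay fails=not, Vent system down=not, Quench path unavailable=not → no input occurs → does not occur.
Chemical batch overheats [AND]: Interlock chain inoperative=not, Emergency high-temp switch degraded=occurs, Rupture disc is inoperative=occurs → not all inputs occur → does not occur.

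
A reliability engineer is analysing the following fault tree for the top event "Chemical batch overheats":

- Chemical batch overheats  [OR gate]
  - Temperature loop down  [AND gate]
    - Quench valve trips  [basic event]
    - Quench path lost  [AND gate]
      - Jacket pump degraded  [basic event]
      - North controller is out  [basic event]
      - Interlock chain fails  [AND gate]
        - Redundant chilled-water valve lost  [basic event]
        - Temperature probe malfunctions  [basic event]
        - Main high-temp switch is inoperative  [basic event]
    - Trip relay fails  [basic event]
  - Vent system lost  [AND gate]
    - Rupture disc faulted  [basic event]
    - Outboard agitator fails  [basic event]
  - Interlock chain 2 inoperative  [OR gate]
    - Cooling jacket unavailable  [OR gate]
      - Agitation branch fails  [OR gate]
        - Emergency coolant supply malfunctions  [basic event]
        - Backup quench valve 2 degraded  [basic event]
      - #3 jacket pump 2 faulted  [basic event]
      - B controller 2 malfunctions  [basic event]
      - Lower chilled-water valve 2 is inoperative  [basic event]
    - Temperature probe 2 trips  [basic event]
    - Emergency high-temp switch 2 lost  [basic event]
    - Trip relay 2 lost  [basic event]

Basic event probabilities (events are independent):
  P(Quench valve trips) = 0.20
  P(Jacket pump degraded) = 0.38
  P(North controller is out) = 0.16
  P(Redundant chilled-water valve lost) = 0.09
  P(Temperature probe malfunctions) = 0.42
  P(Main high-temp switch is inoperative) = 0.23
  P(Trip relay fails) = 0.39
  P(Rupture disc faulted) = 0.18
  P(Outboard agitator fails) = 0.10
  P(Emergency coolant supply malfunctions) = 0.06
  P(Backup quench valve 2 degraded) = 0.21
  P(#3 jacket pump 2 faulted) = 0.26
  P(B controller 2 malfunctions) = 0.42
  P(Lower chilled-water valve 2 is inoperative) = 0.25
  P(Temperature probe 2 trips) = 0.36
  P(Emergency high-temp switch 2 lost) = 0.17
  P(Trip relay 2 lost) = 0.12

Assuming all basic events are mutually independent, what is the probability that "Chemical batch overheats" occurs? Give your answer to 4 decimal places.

0.8903

P(Interlock chain fails) [AND] = 0.09 × 0.42 × 0.23 = 0.008694
P(Quench path lost) [AND] = 0.38 × 0.16 × 0.008694 = 0.000529
P(Temperature loop down) [AND] = 0.20 × 0.000529 × 0.39 = 0.000041
P(Vent system lost) [AND] = 0.18 × 0.10 = 0.018000
P(Agitation branch fails) [OR] = 1 − (1−0.06) × (1−0.21) = 0.257400
P(Cooling jacket unavailable) [OR] = 1 − (1−0.257400) × (1−0.26) × (1−0.42) × (1−0.25) = 0.760957
P(Interlock chain 2 inoperative) [OR] = 1 − (1−0.760957) × (1−0.36) × (1−0.17) × (1−0.12) = 0.888258
P(Chemical batch overheats) [OR] = 1 − (1−0.000041) × (1−0.018000) × (1−0.888258) = 0.890274
Rounded to 4 decimal places: P(Chemical batch overheats) ≈ 0.8903.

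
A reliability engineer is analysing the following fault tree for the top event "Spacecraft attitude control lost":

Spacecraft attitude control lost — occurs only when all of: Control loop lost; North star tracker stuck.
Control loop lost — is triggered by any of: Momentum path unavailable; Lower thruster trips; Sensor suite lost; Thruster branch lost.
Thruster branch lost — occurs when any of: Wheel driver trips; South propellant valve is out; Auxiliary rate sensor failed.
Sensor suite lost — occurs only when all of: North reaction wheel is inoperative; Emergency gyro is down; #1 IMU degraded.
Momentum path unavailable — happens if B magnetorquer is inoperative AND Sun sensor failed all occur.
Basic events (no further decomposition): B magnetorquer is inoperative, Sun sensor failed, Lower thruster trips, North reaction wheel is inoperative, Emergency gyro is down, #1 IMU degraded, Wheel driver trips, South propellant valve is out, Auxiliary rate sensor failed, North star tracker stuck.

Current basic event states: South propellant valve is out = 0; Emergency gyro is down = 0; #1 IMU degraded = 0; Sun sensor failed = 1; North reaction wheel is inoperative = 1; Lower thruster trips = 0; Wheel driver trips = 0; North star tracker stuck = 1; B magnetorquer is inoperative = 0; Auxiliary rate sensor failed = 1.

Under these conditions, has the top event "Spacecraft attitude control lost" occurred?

Momentum path unavailable [AND]: B magnetorquer is inoperative=not, Sun sensor failed=occurs → not all inputs occur → does not occur.
Sensor suite lost [AND]: North reaction wheel is inoperative=occurs, Emergency gyro is down=not, #1 IMU degraded=not → not all inputs occur → does not occur.
Thruster branch lost [OR]: Wheel driver trips=not, South propellant valve is out=not, Auxiliary rate sensor failed=occurs → at least one input occurs → occurs.
Control loop lost [OR]: Momentum path unavailable=not, Lower thruster trips=not, Sensor suite lost=not, Thruster branch lost=occurs → at least one input occurs → occurs.
Spacecraft attitude control lost [AND]: Control loop lost=occurs, North star tracker stuck=occurs → all inputs occur → occurs.

Yes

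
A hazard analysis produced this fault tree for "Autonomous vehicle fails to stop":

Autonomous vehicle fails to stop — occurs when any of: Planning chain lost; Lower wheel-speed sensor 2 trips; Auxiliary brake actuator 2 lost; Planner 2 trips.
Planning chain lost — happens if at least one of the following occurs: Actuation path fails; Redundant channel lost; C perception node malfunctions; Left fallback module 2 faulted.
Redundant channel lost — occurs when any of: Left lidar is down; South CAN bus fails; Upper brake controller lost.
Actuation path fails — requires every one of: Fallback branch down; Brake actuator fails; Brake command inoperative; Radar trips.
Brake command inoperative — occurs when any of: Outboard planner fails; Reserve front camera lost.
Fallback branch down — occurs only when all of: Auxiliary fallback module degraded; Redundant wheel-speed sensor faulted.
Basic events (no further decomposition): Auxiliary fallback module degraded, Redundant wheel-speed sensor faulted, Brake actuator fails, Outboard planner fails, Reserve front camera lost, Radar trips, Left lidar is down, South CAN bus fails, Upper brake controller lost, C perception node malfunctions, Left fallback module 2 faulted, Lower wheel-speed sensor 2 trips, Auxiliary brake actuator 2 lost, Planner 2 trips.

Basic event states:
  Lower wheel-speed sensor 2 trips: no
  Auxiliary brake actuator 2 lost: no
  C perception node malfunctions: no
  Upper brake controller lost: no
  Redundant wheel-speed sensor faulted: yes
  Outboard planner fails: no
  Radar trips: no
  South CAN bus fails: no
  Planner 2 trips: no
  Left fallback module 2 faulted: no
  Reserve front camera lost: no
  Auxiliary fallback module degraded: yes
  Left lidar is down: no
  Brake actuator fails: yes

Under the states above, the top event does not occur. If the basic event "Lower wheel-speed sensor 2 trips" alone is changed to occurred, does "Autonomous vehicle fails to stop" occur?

Counterfactual: set "Lower wheel-speed sensor 2 trips" to occurred.
Fallback branch down [AND]: Auxiliary fallback module degraded=occurs, Redundant wheel-speed sensor faulted=occurs → all inputs occur → occurs.
Brake command inoperative [OR]: Outboard planner fails=not, Reserve front camera lost=not → no input occurs → does not occur.
Actuation path fails [AND]: Fallback branch down=occurs, Brake actuator fails=occurs, Brake command inoperative=not, Radar trips=not → not all inputs occur → does not occur.
Redundant channel lost [OR]: Left lidar is down=not, South CAN bus fails=not, Upper brake controller lost=not → no input occurs → does not occur.
Planning chain lost [OR]: Actuation path fails=not, Redundant channel lost=not, C perception node malfunctions=not, Left fallback module 2 faulted=not → no input occurs → does not occur.
Autonomous vehicle fails to stop [OR]: Planning chain lost=not, Lower wheel-speed sensor 2 trips=occurs, Auxiliary brake actuator 2 lost=not, Planner 2 trips=not → at least one input occurs → occurs.

Yes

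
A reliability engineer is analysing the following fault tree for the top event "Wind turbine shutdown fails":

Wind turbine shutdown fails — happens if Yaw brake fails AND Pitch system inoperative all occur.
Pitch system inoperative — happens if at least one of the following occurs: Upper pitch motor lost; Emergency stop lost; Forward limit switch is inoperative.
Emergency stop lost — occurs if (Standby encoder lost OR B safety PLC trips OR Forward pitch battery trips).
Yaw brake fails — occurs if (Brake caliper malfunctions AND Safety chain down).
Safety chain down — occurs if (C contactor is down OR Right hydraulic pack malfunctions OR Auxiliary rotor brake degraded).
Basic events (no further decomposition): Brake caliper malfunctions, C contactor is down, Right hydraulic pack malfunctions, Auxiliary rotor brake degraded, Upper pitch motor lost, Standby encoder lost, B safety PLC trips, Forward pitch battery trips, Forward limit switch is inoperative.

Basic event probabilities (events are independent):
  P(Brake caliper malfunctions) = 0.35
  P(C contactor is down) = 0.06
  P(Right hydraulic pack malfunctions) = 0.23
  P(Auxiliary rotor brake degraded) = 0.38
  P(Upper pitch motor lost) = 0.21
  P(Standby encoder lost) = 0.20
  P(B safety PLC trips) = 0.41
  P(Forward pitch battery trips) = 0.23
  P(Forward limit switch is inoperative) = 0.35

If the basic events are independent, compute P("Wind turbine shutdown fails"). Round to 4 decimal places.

P(Safety chain down) [OR] = 1 − (1−0.06) × (1−0.23) × (1−0.38) = 0.551244
P(Yaw brake fails) [AND] = 0.35 × 0.551244 = 0.192935
P(Emergency stop lost) [OR] = 1 − (1−0.20) × (1−0.41) × (1−0.23) = 0.636560
P(Pitch system inoperative) [OR] = 1 − (1−0.21) × (1−0.636560) × (1−0.35) = 0.813374
P(Wind turbine shutdown fails) [AND] = 0.192935 × 0.813374 = 0.156928
Rounded to 4 decimal places: P(Wind turbine shutdown fails) ≈ 0.1569.

0.1569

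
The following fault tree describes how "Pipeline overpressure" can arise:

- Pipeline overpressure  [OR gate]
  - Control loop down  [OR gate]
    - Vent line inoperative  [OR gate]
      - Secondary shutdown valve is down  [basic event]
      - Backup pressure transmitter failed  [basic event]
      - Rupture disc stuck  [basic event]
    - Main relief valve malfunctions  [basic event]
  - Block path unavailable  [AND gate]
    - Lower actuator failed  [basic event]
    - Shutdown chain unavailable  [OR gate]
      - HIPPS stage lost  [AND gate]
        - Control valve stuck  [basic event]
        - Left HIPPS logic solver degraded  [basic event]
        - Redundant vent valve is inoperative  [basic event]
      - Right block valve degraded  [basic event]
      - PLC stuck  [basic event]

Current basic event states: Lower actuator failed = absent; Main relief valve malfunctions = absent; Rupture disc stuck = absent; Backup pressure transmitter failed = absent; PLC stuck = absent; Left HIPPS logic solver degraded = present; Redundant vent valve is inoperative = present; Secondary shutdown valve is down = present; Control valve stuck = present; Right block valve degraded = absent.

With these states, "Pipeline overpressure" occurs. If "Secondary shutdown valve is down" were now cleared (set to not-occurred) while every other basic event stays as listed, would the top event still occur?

No

Counterfactual: set "Secondary shutdown valve is down" to not occurred.
Vent line inoperative [OR]: Secondary shutdown valve is down=not, Backup pressure transmitter failed=not, Rupture disc stuck=not → no input occurs → does not occur.
Control loop down [OR]: Vent line inoperative=not, Main relief valve malfunctions=not → no input occurs → does not occur.
HIPPS stage lost [AND]: Control valve stuck=occurs, Left HIPPS logic solver degraded=occurs, Redundant vent valve is inoperative=occurs → all inputs occur → occurs.
Shutdown chain unavailable [OR]: HIPPS stage lost=occurs, Right block valve degraded=not, PLC stuck=not → at least one input occurs → occurs.
Block path unavailable [AND]: Lower actuator failed=not, Shutdown chain unavailable=occurs → not all inputs occur → does not occur.
Pipeline overpressure [OR]: Control loop down=not, Block path unavailable=not → no input occurs → does not occur.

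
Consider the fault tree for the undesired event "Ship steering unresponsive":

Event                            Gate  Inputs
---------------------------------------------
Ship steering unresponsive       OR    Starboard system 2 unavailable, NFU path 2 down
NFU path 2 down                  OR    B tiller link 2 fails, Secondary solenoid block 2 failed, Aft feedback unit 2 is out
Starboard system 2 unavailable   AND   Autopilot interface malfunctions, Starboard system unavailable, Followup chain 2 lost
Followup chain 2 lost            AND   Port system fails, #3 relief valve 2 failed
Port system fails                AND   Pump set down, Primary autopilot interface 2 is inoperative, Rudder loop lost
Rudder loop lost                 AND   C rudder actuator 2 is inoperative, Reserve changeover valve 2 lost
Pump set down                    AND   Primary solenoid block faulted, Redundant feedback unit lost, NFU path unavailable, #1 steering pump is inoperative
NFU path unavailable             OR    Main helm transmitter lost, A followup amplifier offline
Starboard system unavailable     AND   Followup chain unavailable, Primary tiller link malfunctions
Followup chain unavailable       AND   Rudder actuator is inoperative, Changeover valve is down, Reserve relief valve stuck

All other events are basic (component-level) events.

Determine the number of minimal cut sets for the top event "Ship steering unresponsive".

5

Followup chain unavailable [AND]: one cut set from each child combined → 1 × 1 × 1 = 1 cut set(s).
Starboard system unavailable [AND]: one cut set from each child combined → 1 × 1 = 1 cut set(s).
NFU path unavailable [OR]: union of children's cut sets → 2 cut set(s).
Pump set down [AND]: one cut set from each child combined → 1 × 1 × 2 × 1 = 2 cut set(s).
Rudder loop lost [AND]: one cut set from each child combined → 1 × 1 = 1 cut set(s).
Port system fails [AND]: one cut set from each child combined → 2 × 1 × 1 = 2 cut set(s).
Followup chain 2 lost [AND]: one cut set from each child combined → 2 × 1 = 2 cut set(s).
Starboard system 2 unavailable [AND]: one cut set from each child combined → 1 × 1 × 2 = 2 cut set(s).
NFU path 2 down [OR]: union of children's cut sets → 3 cut set(s).
Ship steering unresponsive [OR]: union of children's cut sets → 5 cut set(s).
Minimal cut sets: {#1 steering pump is inoperative, #3 relief valve 2 failed, Autopilot interface malfunctions, C rudder actuator 2 is inoperative, Changeover valve is down, Main helm transmitter lost, Primary autopilot interface 2 is inoperative, Primary solenoid block faulted, Primary tiller link malfunctions, Redundant feedback unit lost, Reserve changeover valve 2 lost, Reserve relief valve stuck, Rudder actuator is inoperative}; {#1 steering pump is inoperative, #3 relief valve 2 failed, A followup amplifier offline, Autopilot interface malfunctions, C rudder actuator 2 is inoperative, Changeover valve is down, Primary autopilot interface 2 is inoperative, Primary solenoid block faulted, Primary tiller link malfunctions, Redundant feedback unit lost, Reserve changeover valve 2 lost, Reserve relief valve stuck, Rudder actuator is inoperative}; {B tiller link 2 fails}; {Secondary solenoid block 2 failed}; {Aft feedback unit 2 is out}.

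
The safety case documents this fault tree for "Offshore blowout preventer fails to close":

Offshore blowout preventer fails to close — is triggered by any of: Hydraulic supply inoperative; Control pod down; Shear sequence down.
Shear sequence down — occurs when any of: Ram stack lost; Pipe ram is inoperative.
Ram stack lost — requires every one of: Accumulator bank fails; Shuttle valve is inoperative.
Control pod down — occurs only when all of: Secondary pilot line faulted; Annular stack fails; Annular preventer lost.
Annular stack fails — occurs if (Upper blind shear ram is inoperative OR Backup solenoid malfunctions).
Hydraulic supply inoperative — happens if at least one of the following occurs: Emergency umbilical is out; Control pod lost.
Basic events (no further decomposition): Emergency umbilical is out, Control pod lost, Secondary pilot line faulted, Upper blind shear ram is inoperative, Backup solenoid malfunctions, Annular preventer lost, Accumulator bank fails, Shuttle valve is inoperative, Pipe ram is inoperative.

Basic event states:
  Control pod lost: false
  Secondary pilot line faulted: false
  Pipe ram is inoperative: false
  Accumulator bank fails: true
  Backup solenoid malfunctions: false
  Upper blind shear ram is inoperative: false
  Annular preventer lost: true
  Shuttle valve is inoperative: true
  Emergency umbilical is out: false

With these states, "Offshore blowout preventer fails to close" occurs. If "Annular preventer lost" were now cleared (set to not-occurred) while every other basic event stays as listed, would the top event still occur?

Yes

Counterfactual: set "Annular preventer lost" to not occurred.
Hydraulic supply inoperative [OR]: Emergency umbilical is out=not, Control pod lost=not → no input occurs → does not occur.
Annular stack fails [OR]: Upper blind shear ram is inoperative=not, Backup solenoid malfunctions=not → no input occurs → does not occur.
Control pod down [AND]: Secondary pilot line faulted=not, Annular stack fails=not, Annular preventer lost=not → not all inputs occur → does not occur.
Ram stack lost [AND]: Accumulator bank fails=occurs, Shuttle valve is inoperative=occurs → all inputs occur → occurs.
Shear sequence down [OR]: Ram stack lost=occurs, Pipe ram is inoperative=not → at least one input occurs → occurs.
Offshore blowout preventer fails to close [OR]: Hydraulic supply inoperative=not, Control pod down=not, Shear sequence down=occurs → at least one input occurs → occurs.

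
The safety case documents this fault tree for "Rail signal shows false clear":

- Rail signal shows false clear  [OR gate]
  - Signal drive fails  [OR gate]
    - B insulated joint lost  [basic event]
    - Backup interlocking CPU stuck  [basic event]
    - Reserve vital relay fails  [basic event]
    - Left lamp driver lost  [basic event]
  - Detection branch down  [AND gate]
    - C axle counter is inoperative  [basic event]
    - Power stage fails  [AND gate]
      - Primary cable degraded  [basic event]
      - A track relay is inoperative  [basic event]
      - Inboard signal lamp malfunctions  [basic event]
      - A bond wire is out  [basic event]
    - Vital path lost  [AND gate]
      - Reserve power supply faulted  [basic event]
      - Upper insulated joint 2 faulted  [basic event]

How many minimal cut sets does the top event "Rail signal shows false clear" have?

Signal drive fails [OR]: union of children's cut sets → 4 cut set(s).
Power stage fails [AND]: one cut set from each child combined → 1 × 1 × 1 × 1 = 1 cut set(s).
Vital path lost [AND]: one cut set from each child combined → 1 × 1 = 1 cut set(s).
Detection branch down [AND]: one cut set from each child combined → 1 × 1 × 1 = 1 cut set(s).
Rail signal shows false clear [OR]: union of children's cut sets → 5 cut set(s).
Minimal cut sets: {B insulated joint lost}; {Backup interlocking CPU stuck}; {Reserve vital relay fails}; {Left lamp driver lost}; {A bond wire is out, A track relay is inoperative, C axle counter is inoperative, Inboard signal lamp malfunctions, Primary cable degraded, Reserve power supply faulted, Upper insulated joint 2 faulted}.

5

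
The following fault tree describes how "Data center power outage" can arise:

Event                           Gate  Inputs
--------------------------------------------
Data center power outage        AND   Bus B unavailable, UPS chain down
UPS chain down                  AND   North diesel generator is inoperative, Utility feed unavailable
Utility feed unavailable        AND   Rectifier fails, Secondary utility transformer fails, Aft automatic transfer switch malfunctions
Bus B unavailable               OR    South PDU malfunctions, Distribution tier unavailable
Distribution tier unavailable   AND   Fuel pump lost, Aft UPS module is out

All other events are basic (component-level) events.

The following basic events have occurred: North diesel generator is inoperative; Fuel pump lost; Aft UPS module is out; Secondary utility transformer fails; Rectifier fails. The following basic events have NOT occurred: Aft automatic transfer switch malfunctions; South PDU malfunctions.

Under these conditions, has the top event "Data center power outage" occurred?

No

Distribution tier unavailable [AND]: Fuel pump lost=occurs, Aft UPS module is out=occurs → all inputs occur → occurs.
Bus B unavailable [OR]: South PDU malfunctions=not, Distribution tier unavailable=occurs → at least one input occurs → occurs.
Utility feed unavailable [AND]: Rectifier fails=occurs, Secondary utility transformer fails=occurs, Aft automatic transfer switch malfunctions=not → not all inputs occur → does not occur.
UPS chain down [AND]: North diesel generator is inoperative=occurs, Utility feed unavailable=not → not all inputs occur → does not occur.
Data center power outage [AND]: Bus B unavailable=occurs, UPS chain down=not → not all inputs occur → does not occur.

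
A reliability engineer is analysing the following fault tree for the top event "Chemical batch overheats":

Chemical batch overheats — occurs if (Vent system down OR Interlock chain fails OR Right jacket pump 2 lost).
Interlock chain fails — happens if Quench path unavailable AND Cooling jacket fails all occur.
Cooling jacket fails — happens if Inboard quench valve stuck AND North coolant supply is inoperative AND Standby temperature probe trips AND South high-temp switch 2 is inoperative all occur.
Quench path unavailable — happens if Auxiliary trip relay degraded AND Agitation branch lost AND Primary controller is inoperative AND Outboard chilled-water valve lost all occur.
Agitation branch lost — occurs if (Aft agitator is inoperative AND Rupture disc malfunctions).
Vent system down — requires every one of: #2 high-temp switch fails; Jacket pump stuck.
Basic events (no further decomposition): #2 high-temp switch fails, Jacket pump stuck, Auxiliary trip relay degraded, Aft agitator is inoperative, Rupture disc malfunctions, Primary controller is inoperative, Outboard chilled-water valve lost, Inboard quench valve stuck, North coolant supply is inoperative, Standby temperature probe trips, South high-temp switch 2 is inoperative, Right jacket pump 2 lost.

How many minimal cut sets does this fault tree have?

Vent system down [AND]: one cut set from each child combined → 1 × 1 = 1 cut set(s).
Agitation branch lost [AND]: one cut set from each child combined → 1 × 1 = 1 cut set(s).
Quench path unavailable [AND]: one cut set from each child combined → 1 × 1 × 1 × 1 = 1 cut set(s).
Cooling jacket fails [AND]: one cut set from each child combined → 1 × 1 × 1 × 1 = 1 cut set(s).
Interlock chain fails [AND]: one cut set from each child combined → 1 × 1 = 1 cut set(s).
Chemical batch overheats [OR]: union of children's cut sets → 3 cut set(s).
Minimal cut sets: {#2 high-temp switch fails, Jacket pump stuck}; {Aft agitator is inoperative, Auxiliary trip relay degraded, Inboard quench valve stuck, North coolant supply is inoperative, Outboard chilled-water valve lost, Primary controller is inoperative, Rupture disc malfunctions, South high-temp switch 2 is inoperative, Standby temperature probe trips}; {Right jacket pump 2 lost}.

3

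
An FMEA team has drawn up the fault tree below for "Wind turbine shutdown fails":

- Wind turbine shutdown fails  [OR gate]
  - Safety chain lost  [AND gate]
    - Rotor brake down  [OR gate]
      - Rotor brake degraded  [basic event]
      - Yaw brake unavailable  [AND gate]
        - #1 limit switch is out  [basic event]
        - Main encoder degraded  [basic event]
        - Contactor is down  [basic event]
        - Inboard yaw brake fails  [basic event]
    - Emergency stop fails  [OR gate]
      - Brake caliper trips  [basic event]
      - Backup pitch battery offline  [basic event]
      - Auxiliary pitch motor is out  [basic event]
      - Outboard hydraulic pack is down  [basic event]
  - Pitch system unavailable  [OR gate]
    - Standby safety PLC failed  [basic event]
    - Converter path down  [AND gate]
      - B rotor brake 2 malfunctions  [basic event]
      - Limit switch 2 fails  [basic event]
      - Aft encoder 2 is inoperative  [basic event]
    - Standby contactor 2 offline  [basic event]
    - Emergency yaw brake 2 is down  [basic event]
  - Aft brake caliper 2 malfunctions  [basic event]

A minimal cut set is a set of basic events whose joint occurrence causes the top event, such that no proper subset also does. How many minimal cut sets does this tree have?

13

Yaw brake unavailable [AND]: one cut set from each child combined → 1 × 1 × 1 × 1 = 1 cut set(s).
Rotor brake down [OR]: union of children's cut sets → 2 cut set(s).
Emergency stop fails [OR]: union of children's cut sets → 4 cut set(s).
Safety chain lost [AND]: one cut set from each child combined → 2 × 4 = 8 cut set(s).
Converter path down [AND]: one cut set from each child combined → 1 × 1 × 1 = 1 cut set(s).
Pitch system unavailable [OR]: union of children's cut sets → 4 cut set(s).
Wind turbine shutdown fails [OR]: union of children's cut sets → 13 cut set(s).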